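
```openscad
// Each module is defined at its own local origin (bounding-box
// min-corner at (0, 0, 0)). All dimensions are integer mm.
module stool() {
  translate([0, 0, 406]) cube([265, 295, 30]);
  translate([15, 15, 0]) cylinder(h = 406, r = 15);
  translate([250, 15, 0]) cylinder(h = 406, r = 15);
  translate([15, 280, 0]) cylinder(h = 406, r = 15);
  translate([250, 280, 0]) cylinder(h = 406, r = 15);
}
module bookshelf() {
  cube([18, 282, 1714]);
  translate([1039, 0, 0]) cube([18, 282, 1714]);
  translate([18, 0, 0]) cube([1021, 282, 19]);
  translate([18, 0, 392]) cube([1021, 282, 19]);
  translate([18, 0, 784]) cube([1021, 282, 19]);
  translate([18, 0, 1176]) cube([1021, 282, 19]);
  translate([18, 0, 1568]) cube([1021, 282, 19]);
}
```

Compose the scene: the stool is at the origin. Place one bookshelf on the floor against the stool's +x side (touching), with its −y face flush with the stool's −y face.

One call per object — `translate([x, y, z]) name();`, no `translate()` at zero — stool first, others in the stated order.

stool();
translate([265, 0, 0]) bookshelf();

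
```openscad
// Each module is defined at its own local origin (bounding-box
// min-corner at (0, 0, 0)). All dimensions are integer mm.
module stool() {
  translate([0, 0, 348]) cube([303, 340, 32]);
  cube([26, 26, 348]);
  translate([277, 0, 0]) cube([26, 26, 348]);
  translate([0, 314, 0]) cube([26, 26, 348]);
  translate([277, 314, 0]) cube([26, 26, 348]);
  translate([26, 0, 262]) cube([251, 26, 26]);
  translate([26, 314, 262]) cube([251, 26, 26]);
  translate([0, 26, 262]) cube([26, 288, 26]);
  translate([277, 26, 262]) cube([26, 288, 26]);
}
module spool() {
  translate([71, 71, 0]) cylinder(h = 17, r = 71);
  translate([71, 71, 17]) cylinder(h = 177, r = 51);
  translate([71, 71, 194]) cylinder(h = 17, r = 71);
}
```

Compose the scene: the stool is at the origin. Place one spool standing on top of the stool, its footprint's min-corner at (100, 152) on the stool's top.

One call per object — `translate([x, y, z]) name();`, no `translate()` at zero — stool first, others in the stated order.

stool();
translate([100, 152, 380]) spool();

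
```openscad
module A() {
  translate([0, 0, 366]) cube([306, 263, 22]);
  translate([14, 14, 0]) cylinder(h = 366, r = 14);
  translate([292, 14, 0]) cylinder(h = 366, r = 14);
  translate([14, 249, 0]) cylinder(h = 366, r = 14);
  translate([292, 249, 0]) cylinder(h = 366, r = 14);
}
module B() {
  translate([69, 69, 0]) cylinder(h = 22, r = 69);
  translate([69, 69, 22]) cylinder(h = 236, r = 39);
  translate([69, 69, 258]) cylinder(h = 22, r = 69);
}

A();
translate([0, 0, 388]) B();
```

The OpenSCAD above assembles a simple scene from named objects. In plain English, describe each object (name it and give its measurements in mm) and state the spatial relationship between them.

A is a simple wooden stool: a rectangular seat 306 mm (x) by 263 mm (y), 22 mm thick, top face at z = 388 mm, on four round legs, each 28 mm in diameter. The legs rest on z = 0, each leg's axis is inset half a diameter from the nearest pair of seat edges (so the leg's bounding box is flush with the corner).

B is a spool: two coaxial disc flanges of radius 69 mm and thickness 22 mm, joined by a core cylinder of radius 39 mm and height 236 mm. The lower flange rests on z = 0 and the three cylinders share a vertical axis.

The spool is on top of the stool.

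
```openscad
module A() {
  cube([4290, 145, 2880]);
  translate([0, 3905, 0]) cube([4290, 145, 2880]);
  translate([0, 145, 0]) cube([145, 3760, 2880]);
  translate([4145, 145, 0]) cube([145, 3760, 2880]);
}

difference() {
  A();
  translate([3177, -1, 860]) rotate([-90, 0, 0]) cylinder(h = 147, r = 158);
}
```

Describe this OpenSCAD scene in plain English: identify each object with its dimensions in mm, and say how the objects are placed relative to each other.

A is the wall frame of a small rectangular building: four walls, each 2880 mm tall and 145 mm thick, enclosing a footprint 4290 mm (x) by 4050 mm (y) outside-to-outside, with no floor or roof. The front and back walls (the −y and +y sides) span the full width; the two side walls fit between them.

The house frame has a circular hole of radius 158 mm through its front wall, centred at (x = 3177, z = 860).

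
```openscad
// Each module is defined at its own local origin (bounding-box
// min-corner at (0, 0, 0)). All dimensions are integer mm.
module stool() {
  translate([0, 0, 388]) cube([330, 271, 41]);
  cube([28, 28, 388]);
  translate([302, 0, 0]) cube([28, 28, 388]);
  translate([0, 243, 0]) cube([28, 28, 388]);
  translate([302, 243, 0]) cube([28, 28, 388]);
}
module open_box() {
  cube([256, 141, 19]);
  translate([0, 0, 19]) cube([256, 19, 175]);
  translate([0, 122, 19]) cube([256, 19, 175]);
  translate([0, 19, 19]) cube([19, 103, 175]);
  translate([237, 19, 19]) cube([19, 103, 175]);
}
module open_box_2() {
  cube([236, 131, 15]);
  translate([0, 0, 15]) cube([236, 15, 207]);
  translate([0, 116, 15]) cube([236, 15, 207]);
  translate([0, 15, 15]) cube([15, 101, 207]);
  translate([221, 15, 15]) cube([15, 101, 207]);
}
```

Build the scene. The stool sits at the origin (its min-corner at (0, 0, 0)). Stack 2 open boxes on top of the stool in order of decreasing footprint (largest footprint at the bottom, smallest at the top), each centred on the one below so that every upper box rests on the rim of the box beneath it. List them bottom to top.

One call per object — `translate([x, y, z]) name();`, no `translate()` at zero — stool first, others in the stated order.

stool();
translate([37, 65, 429]) open_box();
translate([47, 70, 623]) open_box_2();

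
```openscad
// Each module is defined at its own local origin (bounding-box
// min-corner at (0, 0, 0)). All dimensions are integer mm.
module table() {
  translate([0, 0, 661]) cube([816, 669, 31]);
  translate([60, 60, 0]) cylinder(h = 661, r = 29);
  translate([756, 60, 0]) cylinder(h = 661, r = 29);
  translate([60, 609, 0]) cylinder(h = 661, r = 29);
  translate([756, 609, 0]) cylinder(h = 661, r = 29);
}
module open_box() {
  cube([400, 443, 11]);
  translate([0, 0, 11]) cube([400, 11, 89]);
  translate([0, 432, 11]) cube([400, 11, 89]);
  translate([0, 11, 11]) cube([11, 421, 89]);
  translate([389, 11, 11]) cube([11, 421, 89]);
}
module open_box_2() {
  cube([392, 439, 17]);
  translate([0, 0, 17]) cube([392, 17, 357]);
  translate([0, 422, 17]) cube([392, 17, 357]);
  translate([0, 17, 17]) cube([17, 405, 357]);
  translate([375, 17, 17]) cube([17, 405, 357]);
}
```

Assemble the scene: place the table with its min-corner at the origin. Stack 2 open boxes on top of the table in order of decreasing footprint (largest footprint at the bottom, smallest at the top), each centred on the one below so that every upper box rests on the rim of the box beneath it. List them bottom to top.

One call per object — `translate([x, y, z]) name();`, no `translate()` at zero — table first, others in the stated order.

table();
translate([208, 113, 692]) open_box();
translate([212, 115, 792]) open_box_2();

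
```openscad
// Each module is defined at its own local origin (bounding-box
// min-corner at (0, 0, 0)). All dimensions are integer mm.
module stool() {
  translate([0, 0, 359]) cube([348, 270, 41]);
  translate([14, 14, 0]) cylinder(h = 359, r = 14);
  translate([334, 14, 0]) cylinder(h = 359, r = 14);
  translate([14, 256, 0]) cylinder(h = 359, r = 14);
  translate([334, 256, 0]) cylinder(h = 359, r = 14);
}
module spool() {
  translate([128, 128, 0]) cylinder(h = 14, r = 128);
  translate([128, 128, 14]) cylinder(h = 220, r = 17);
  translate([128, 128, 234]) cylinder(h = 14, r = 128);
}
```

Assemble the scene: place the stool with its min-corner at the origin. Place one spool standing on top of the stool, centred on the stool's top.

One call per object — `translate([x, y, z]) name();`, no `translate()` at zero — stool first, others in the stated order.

stool();
translate([46, 7, 400]) spool();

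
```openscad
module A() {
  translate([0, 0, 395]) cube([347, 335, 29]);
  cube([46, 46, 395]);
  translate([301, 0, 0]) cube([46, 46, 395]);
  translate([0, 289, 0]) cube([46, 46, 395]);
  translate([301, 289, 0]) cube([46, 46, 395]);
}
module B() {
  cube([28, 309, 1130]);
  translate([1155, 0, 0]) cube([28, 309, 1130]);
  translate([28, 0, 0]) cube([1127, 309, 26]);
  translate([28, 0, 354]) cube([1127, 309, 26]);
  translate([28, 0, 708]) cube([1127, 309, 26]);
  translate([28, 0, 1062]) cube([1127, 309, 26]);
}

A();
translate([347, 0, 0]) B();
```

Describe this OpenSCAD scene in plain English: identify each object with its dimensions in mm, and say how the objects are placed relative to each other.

A is a simple wooden stool: a rectangular seat 347 mm (x) by 335 mm (y), 29 mm thick, top face at z = 424 mm, on four square legs, each 46×46 mm in cross-section. The legs rest on z = 0, each flush with a corner of the seat.

B is a bookshelf 1183 mm wide overall, 309 mm deep and 1130 mm tall. The two sides are 28 mm thick vertical panels. 4 horizontal shelves of 26 mm thickness span between the inner faces of the sides; the lowest shelf sits on the floor and shelves are stacked with a clear vertical gap of 328 mm between each pair.

The bookshelf is against the stool's +x side, with their −y faces flush.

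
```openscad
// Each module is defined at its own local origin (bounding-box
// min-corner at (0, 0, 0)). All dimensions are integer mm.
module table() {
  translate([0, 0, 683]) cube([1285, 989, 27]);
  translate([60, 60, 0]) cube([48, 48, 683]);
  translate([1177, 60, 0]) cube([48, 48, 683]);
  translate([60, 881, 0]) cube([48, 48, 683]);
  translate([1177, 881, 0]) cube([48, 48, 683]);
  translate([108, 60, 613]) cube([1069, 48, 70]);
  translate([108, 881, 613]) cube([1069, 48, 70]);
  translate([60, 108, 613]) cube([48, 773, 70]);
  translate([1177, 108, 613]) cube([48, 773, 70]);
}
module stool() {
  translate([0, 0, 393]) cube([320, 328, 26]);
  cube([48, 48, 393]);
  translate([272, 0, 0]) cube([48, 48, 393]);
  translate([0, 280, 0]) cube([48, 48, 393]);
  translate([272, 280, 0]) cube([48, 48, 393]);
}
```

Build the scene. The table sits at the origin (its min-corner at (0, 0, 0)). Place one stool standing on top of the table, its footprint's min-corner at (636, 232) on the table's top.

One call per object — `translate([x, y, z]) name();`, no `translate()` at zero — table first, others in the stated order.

table();
translate([636, 232, 710]) stool();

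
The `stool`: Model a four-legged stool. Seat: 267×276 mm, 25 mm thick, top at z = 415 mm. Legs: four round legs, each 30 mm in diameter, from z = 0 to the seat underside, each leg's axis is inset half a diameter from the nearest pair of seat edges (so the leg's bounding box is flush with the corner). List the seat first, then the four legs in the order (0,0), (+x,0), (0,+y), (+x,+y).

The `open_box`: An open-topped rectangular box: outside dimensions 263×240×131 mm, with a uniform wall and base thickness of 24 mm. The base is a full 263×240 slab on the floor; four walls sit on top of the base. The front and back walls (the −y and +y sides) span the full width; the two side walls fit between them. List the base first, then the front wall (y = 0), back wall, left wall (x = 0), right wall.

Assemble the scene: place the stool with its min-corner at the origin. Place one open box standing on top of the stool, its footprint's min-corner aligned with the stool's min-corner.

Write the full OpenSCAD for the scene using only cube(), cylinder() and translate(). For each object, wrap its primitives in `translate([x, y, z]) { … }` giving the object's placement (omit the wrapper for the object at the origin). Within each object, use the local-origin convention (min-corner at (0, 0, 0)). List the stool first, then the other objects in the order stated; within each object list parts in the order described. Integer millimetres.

translate([0, 0, 390]) cube([267, 276, 25]);
translate([15, 15, 0]) cylinder(h = 390, r = 15);
translate([252, 15, 0]) cylinder(h = 390, r = 15);
translate([15, 261, 0]) cylinder(h = 390, r = 15);
translate([252, 261, 0]) cylinder(h = 390, r = 15);
translate([0, 0, 415]) {
  cube([263, 240, 24]);
  translate([0, 0, 24]) cube([263, 24, 107]);
  translate([0, 216, 24]) cube([263, 24, 107]);
  translate([0, 24, 24]) cube([24, 192, 107]);
  translate([239, 24, 24]) cube([24, 192, 107]);
}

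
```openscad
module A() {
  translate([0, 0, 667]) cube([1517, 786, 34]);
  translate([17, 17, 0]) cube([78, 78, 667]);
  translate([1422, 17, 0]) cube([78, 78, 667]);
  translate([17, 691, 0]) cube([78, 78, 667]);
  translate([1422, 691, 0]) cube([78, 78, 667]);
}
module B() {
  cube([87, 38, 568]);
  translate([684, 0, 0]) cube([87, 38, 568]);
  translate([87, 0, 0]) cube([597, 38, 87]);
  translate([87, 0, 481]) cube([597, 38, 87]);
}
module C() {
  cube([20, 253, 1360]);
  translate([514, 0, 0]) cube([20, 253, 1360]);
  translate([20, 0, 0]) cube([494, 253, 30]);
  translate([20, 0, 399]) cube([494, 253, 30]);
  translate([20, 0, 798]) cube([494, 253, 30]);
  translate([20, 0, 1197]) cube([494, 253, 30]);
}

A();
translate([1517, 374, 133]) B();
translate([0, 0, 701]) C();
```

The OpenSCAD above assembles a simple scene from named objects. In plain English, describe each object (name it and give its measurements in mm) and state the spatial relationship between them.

A is a table: top 1517 mm (x) × 786 mm (y), 34 mm thick, upper face at z = 701 mm, on four 78×78 mm square legs, each inset 17 mm from the nearest pair of top edges, running from z = 0 to the bottom of the top.

B is a picture frame with a 597×394 mm rectangular opening (x by z) and a uniform 87 mm border on every side. Frame depth is 38 mm along y. It is built from two vertical stiles running the full outside height and two horizontal rails spanning the gap between the stiles.

C is a bookshelf 534 mm wide overall, 253 mm deep and 1360 mm tall. The two sides are 20 mm thick vertical panels. 4 horizontal shelves of 30 mm thickness span between the inner faces of the sides; the lowest shelf sits on the floor and shelves are stacked with a clear vertical gap of 369 mm between each pair.

The picture frame is beside the table with their tops flush at z = 701. The bookshelf is on top of the table.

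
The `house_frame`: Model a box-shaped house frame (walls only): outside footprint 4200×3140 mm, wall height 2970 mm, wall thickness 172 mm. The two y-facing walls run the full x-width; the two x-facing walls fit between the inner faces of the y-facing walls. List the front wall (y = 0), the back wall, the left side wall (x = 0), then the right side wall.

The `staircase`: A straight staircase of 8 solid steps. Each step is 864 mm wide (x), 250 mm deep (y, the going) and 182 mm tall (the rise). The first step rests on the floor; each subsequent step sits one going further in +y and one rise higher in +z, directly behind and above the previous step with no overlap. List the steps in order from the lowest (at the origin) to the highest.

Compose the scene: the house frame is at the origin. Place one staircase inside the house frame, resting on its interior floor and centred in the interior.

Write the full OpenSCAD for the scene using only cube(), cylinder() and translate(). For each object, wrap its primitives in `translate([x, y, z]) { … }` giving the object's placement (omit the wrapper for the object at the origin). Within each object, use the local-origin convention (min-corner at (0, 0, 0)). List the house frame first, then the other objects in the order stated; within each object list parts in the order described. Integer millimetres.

cube([4200, 172, 2970]);
translate([0, 2968, 0]) cube([4200, 172, 2970]);
translate([0, 172, 0]) cube([172, 2796, 2970]);
translate([4028, 172, 0]) cube([172, 2796, 2970]);
translate([1668, 570, 0]) {
  cube([864, 250, 182]);
  translate([0, 250, 182]) cube([864, 250, 182]);
  translate([0, 500, 364]) cube([864, 250, 182]);
  translate([0, 750, 546]) cube([864, 250, 182]);
  translate([0, 1000, 728]) cube([864, 250, 182]);
  translate([0, 1250, 910]) cube([864, 250, 182]);
  translate([0, 1500, 1092]) cube([864, 250, 182]);
  translate([0, 1750, 1274]) cube([864, 250, 182]);
}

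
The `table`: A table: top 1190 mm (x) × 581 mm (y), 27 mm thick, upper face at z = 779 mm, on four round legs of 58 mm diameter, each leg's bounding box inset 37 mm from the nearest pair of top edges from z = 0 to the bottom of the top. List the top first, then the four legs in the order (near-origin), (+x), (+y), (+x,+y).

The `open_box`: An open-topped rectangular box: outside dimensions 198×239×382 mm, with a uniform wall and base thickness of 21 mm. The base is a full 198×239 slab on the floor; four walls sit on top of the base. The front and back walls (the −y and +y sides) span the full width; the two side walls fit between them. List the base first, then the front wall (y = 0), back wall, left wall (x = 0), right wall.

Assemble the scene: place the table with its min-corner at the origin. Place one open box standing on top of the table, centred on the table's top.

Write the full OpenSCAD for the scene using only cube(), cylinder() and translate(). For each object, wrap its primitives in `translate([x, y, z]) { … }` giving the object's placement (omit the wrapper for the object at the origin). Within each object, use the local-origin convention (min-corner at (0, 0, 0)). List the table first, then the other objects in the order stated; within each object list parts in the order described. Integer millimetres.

translate([0, 0, 752]) cube([1190, 581, 27]);
translate([66, 66, 0]) cylinder(h = 752, r = 29);
translate([1124, 66, 0]) cylinder(h = 752, r = 29);
translate([66, 515, 0]) cylinder(h = 752, r = 29);
translate([1124, 515, 0]) cylinder(h = 752, r = 29);
translate([496, 171, 779]) {
  cube([198, 239, 21]);
  translate([0, 0, 21]) cube([198, 21, 361]);
  translate([0, 218, 21]) cube([198, 21, 361]);
  translate([0, 21, 21]) cube([21, 197, 361]);
  translate([177, 21, 21]) cube([21, 197, 361]);
}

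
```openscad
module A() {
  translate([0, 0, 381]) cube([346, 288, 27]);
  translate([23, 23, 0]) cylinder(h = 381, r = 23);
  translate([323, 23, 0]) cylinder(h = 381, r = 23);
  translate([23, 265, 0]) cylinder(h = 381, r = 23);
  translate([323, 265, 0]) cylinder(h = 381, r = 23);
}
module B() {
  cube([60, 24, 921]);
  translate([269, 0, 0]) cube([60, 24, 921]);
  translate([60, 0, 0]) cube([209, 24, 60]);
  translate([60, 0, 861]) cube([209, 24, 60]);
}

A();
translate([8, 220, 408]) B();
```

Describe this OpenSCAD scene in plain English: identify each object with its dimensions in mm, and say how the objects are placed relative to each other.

A is a four-legged stool. The seat is a 346×288×27 mm slab whose top surface is at z = 408 mm; four round legs, each 46 mm in diameter, run from the floor (z = 0) to the underside of the seat, each leg's axis is inset half a diameter from the nearest pair of seat edges (so the leg's bounding box is flush with the corner).

B is a picture frame with a 209×801 mm rectangular opening (x by z) and a uniform 60 mm border on every side. Frame depth is 24 mm along y. It is built from two vertical stiles running the full outside height and two horizontal rails spanning the gap between the stiles.

The picture frame is on top of the stool.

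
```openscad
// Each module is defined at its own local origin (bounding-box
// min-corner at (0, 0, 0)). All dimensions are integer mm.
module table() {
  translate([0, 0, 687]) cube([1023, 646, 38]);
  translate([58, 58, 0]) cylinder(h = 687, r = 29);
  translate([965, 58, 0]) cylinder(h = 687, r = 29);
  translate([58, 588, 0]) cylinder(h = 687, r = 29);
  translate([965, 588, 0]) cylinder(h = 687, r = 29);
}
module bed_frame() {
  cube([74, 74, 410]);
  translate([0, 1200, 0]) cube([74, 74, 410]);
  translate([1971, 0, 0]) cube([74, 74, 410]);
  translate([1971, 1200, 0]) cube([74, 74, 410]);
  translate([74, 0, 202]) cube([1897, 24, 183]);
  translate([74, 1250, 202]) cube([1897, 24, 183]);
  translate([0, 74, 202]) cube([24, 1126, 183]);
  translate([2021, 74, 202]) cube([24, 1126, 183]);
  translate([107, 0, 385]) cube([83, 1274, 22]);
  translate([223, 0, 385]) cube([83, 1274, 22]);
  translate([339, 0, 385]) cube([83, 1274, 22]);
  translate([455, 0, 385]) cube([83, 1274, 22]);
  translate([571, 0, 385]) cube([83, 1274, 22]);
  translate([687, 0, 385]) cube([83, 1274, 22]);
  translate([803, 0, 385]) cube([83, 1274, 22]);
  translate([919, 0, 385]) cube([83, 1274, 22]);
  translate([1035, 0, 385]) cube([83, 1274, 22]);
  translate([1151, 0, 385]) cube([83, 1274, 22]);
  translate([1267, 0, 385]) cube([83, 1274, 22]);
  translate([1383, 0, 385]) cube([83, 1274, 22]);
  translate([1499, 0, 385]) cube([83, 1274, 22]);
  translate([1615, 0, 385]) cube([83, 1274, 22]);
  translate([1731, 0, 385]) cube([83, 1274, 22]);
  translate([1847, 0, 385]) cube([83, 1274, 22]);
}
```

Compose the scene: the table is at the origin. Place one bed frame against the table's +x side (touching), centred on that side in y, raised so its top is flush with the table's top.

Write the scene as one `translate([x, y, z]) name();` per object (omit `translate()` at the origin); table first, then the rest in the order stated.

table();
translate([1023, -314, 315]) bed_frame();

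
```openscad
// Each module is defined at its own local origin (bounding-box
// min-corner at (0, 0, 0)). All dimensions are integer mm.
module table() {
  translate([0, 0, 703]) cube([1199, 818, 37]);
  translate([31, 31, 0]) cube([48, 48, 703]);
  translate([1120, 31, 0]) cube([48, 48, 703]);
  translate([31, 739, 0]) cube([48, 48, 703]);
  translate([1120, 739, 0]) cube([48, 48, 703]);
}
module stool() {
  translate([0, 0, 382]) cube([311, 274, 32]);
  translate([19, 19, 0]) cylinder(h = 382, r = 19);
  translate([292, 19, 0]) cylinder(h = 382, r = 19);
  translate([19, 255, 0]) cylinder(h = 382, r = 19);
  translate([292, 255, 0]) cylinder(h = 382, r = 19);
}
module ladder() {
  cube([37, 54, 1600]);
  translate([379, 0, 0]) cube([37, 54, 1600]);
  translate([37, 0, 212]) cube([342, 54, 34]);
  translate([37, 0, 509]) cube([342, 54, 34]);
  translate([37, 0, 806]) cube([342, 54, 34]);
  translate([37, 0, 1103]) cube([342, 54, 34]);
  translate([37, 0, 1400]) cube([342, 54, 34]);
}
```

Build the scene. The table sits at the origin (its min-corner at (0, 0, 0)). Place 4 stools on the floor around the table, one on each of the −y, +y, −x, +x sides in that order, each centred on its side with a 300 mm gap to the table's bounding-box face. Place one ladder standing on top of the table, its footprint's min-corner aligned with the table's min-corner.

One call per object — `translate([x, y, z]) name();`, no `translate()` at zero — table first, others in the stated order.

table();
translate([444, -574, 0]) stool();
translate([444, 1118, 0]) stool();
translate([-611, 272, 0]) stool();
translate([1499, 272, 0]) stool();
translate([0, 0, 740]) ladder();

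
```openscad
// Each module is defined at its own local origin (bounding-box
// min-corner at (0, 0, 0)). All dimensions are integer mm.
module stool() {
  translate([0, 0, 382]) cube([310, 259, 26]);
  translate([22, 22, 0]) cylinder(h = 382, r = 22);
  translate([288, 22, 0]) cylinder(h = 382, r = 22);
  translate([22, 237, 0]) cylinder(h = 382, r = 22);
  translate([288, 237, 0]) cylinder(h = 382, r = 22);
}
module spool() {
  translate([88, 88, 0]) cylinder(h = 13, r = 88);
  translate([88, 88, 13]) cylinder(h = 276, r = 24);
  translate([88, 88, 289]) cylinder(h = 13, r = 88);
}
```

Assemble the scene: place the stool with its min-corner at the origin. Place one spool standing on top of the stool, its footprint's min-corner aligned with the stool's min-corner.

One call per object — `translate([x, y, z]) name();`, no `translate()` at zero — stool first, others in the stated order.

stool();
translate([0, 0, 408]) spool();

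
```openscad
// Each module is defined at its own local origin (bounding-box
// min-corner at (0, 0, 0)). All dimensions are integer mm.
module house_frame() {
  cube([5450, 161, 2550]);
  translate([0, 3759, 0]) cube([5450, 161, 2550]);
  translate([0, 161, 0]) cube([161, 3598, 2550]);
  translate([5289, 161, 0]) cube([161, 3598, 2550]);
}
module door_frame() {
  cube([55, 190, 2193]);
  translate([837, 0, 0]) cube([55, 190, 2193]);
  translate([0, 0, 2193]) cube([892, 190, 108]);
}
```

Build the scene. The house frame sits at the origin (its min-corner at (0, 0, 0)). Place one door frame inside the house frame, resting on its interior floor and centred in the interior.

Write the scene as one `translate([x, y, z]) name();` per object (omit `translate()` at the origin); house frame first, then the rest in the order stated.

house_frame();
translate([2279, 1865, 0]) door_frame();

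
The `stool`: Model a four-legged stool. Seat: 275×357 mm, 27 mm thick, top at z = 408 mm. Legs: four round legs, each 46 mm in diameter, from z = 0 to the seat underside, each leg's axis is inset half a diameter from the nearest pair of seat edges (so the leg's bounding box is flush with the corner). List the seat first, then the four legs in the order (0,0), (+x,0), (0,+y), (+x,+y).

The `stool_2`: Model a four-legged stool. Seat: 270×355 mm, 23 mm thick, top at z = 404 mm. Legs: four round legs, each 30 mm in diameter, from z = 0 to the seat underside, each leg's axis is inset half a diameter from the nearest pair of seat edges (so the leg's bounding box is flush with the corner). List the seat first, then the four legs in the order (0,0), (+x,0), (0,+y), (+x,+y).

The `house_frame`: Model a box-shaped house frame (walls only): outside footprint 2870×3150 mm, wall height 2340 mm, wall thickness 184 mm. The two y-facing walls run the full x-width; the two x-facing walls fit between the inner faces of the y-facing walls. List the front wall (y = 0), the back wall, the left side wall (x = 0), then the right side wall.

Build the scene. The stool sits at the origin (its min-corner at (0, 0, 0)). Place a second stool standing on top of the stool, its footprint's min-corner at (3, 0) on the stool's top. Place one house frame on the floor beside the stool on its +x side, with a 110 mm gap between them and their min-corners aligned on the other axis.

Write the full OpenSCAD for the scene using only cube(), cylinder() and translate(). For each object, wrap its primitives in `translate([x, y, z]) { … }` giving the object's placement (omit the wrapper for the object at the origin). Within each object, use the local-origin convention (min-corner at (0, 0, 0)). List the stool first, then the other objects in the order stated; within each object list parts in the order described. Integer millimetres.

translate([0, 0, 381]) cube([275, 357, 27]);
translate([23, 23, 0]) cylinder(h = 381, r = 23);
translate([252, 23, 0]) cylinder(h = 381, r = 23);
translate([23, 334, 0]) cylinder(h = 381, r = 23);
translate([252, 334, 0]) cylinder(h = 381, r = 23);
translate([3, 0, 408]) {
  translate([0, 0, 381]) cube([270, 355, 23]);
  translate([15, 15, 0]) cylinder(h = 381, r = 15);
  translate([255, 15, 0]) cylinder(h = 381, r = 15);
  translate([15, 340, 0]) cylinder(h = 381, r = 15);
  translate([255, 340, 0]) cylinder(h = 381, r = 15);
}
translate([385, 0, 0]) {
  cube([2870, 184, 2340]);
  translate([0, 2966, 0]) cube([2870, 184, 2340]);
  translate([0, 184, 0]) cube([184, 2782, 2340]);
  translate([2686, 184, 0]) cube([184, 2782, 2340]);
}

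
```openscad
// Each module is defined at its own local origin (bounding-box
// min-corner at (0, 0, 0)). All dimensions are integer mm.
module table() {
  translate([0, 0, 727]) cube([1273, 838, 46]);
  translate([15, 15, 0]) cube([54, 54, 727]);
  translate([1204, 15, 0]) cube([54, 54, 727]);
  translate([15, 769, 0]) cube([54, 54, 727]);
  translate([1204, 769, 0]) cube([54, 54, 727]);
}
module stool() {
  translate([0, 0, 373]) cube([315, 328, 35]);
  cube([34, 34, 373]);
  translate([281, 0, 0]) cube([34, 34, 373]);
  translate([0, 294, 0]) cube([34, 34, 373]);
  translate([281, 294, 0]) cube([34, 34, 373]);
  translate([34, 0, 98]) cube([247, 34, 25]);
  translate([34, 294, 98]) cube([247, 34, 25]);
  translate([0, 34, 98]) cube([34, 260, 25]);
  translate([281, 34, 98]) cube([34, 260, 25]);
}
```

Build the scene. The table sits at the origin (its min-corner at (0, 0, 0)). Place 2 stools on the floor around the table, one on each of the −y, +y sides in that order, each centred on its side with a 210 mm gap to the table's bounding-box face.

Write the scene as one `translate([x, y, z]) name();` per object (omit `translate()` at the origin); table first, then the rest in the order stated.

table();
translate([479, -538, 0]) stool();
translate([479, 1048, 0]) stool();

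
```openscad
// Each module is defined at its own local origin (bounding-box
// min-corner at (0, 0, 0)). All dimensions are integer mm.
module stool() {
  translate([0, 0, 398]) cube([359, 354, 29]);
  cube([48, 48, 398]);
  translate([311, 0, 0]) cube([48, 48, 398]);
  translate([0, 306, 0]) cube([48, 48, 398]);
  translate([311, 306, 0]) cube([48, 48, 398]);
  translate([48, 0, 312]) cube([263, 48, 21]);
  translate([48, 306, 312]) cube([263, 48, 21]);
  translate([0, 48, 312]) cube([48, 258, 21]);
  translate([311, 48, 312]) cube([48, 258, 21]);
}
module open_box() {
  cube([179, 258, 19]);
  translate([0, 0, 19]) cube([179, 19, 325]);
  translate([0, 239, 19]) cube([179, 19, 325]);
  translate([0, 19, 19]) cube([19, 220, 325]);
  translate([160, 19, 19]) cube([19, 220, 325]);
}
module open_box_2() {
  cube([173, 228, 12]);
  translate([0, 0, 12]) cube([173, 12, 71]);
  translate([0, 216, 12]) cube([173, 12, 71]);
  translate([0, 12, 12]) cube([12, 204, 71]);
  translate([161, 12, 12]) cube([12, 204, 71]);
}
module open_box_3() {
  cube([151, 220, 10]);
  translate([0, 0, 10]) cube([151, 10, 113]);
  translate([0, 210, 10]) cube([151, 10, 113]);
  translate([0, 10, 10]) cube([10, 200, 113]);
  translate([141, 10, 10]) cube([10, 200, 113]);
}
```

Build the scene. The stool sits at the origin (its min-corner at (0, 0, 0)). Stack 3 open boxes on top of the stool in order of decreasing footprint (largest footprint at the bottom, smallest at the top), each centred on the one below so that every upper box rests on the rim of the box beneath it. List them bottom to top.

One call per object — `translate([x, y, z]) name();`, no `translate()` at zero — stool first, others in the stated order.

stool();
translate([90, 48, 427]) open_box();
translate([93, 63, 771]) open_box_2();
translate([104, 67, 854]) open_box_3();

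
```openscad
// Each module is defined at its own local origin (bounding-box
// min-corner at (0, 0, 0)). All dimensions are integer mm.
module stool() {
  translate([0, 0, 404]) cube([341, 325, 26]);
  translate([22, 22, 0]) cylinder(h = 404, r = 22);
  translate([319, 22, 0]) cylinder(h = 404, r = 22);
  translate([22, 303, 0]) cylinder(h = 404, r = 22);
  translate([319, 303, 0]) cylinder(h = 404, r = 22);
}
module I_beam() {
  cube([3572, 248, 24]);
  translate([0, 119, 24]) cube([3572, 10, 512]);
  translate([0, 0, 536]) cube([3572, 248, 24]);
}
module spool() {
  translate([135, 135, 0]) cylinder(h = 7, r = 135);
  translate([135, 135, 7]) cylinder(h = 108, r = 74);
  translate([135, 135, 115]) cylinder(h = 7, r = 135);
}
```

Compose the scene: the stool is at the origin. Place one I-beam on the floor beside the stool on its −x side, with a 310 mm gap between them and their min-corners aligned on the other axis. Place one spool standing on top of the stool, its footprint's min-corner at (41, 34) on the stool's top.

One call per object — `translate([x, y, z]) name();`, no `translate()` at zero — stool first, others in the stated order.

stool();
translate([-3882, 0, 0]) I_beam();
translate([41, 34, 430]) spool();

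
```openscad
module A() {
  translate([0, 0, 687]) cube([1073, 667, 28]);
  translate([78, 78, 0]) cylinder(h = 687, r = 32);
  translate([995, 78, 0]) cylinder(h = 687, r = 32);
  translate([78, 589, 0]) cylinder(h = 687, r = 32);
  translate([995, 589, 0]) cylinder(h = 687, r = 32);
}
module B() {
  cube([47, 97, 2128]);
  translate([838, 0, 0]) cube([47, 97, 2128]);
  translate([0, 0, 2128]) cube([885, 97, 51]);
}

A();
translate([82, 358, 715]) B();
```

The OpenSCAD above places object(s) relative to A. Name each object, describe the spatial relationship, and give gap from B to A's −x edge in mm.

A is a table. B is a door frame. The door frame is on top of the table. The gap from the door frame to the table's −x edge is 82 mm.

The door frame's min-x is at 82; the table's min-x is 0; gap = 82 mm.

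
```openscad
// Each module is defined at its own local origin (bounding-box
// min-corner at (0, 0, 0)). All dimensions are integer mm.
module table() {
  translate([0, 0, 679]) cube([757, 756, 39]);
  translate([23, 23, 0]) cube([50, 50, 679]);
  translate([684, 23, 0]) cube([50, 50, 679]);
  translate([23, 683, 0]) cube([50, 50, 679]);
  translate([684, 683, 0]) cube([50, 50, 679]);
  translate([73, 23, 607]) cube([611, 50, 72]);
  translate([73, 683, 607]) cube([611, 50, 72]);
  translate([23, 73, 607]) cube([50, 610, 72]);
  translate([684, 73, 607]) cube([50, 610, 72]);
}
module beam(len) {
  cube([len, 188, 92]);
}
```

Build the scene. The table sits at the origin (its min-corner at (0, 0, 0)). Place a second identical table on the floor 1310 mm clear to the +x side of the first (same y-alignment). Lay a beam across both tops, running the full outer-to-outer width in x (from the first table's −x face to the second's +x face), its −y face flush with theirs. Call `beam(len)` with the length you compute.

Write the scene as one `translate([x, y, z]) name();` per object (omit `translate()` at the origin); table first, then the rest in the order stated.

table();
translate([2067, 0, 0]) table();
translate([0, 0, 718]) beam(2824);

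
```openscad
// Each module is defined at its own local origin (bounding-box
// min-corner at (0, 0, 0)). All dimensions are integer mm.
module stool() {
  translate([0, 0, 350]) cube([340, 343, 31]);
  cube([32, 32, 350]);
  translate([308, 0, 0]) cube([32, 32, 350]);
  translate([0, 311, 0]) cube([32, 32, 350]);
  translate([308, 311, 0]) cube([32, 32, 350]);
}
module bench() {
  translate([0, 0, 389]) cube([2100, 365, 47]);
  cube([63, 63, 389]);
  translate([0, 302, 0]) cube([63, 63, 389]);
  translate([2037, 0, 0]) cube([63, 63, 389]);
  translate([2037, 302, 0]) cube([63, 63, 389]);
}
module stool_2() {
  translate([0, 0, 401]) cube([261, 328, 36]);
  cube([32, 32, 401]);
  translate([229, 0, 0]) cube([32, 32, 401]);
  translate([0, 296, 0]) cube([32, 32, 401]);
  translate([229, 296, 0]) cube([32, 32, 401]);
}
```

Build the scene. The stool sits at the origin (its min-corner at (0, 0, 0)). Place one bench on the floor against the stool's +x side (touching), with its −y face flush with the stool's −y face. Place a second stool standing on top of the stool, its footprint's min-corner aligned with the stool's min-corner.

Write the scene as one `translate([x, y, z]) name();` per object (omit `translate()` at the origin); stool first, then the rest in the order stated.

stool();
translate([340, 0, 0]) bench();
translate([0, 0, 381]) stool_2();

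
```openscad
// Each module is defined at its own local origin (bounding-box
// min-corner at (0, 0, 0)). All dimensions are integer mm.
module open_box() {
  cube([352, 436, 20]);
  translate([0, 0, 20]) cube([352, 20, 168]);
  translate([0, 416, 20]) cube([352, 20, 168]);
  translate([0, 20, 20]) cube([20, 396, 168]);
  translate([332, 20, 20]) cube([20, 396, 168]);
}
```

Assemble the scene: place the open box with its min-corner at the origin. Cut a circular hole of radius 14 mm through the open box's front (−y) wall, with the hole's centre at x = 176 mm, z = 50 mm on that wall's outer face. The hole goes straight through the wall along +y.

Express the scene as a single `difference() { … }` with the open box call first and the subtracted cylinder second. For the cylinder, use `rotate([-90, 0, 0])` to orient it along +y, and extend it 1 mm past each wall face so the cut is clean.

difference() {
  open_box();
  translate([176, -1, 50]) rotate([-90, 0, 0]) cylinder(h = 22, r = 14);
}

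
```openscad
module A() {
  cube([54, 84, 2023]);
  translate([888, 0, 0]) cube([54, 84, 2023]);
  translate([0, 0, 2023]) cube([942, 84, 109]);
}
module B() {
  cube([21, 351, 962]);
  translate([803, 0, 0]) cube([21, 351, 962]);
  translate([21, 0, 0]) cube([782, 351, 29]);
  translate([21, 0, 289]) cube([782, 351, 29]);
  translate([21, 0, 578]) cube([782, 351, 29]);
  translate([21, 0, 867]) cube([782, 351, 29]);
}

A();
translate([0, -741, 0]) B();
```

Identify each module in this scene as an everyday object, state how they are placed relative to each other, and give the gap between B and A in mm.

The bookshelf's nearest face is 390 mm from the door frame's −y face.

A is a door frame. B is a bookshelf. The bookshelf is on the floor beside the door frame on its −y side. The gap between the bookshelf and the door frame is 390 mm.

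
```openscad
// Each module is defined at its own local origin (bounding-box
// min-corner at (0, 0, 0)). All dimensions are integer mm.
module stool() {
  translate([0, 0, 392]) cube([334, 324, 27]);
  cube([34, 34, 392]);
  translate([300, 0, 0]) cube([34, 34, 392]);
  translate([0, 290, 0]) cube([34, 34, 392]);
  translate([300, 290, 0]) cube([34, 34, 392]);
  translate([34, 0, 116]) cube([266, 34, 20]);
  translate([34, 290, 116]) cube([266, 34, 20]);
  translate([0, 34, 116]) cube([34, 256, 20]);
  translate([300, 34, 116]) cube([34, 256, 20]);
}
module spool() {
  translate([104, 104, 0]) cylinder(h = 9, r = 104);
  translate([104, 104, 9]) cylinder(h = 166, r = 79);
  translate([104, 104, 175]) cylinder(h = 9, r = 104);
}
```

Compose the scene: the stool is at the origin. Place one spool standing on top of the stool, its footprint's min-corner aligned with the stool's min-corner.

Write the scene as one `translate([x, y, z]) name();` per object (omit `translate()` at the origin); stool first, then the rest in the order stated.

stool();
translate([0, 0, 419]) spool();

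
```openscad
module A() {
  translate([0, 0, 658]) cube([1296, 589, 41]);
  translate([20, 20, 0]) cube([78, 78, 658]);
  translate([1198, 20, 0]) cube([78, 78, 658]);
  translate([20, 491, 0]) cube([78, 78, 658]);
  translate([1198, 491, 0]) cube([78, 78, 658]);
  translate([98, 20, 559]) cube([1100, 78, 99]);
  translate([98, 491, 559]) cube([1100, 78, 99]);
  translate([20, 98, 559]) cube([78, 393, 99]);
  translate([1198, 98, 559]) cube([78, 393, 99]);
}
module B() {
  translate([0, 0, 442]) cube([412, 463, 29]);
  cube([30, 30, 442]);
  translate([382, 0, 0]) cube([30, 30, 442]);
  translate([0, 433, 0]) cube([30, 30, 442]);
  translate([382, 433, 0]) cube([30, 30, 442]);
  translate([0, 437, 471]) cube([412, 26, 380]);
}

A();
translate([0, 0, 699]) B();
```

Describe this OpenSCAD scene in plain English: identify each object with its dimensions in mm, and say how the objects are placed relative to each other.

A is a rectangular dining table. The top is 1296×589×41 mm with its upper surface at z = 699 mm. It stands on four 78×78 mm square legs, each inset 20 mm from the nearest pair of top edges, running from the floor to the underside of the top. Four apron rails, 78 mm thick and 99 mm tall, run between adjacent legs with their top edges flush with the underside of the top and their outer faces flush with the legs' outer faces.

B is a chair: 412×463 mm seat, 29 mm thick, top at z = 471 mm, on four 30 mm square corner legs flush with the seat edges. A 26 mm thick backrest slab spans the full seat width, extending 380 mm above the seat top, its back face flush with the seat's +y edge.

The chair is on top of the table.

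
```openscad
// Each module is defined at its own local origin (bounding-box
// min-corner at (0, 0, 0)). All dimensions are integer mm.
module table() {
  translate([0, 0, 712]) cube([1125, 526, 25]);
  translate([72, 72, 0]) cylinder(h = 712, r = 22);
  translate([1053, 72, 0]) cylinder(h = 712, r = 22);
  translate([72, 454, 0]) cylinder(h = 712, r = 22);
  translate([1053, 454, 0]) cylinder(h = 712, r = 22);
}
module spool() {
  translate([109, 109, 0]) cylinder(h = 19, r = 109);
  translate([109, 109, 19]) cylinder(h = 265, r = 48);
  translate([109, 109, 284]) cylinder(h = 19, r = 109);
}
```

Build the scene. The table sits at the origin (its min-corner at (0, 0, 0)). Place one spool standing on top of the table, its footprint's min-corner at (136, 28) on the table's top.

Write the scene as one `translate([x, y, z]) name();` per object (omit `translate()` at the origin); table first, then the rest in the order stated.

table();
translate([136, 28, 737]) spool();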